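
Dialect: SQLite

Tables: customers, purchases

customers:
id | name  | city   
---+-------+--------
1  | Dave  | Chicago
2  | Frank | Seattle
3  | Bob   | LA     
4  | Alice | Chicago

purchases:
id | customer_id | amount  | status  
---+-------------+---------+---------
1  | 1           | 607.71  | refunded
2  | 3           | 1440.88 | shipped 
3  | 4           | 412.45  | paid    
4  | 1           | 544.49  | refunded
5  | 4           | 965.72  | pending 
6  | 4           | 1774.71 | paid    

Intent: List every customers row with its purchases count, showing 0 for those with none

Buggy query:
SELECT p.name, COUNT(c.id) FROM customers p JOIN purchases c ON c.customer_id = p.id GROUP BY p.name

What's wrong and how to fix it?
Bug: An inner join excludes parents with zero children

Fix: Switch to LEFT JOIN to retain unmatched parent rows

Corrected query:
SELECT p.name, COUNT(c.id) FROM customers p LEFT JOIN purchases c ON c.customer_id = p.id GROUP BY p.name

Result:
name  | COUNT(c.id)
------+------------
Alice | 3          
Bob   | 1          
Dave  | 2          
Frank | 0          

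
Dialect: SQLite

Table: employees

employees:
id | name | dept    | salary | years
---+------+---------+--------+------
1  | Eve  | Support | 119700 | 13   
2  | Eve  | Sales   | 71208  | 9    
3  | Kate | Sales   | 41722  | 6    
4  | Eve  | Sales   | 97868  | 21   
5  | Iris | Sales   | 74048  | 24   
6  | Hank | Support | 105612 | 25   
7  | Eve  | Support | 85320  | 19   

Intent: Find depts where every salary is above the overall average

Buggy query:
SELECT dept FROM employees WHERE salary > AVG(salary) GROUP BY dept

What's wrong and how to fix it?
Bug: WHERE evaluates per row before aggregation, so AVG() is unavailable

Fix: Use a subquery for AVG and a HAVING MIN(...) filter so the condition holds for every row in the group

Corrected query:
SELECT dept FROM employees GROUP BY dept HAVING MIN(salary) > (SELECT AVG(salary) FROM employees)

Result:
dept   
-------
Support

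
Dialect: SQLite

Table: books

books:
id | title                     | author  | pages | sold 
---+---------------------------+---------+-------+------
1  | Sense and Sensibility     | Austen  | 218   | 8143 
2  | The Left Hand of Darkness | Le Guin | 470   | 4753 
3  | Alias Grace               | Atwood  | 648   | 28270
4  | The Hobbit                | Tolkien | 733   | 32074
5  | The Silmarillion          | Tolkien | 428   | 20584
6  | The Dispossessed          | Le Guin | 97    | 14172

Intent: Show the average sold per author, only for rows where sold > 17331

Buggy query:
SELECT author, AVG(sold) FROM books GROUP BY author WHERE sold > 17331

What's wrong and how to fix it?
Bug: Row-level WHERE must come before GROUP BY in the clause order

Fix: Move the WHERE clause before GROUP BY

Corrected query:
SELECT author, AVG(sold) FROM books WHERE sold > 17331 GROUP BY author

Result:
author  | AVG(sold)
--------+----------
Atwood  | 28270    
Tolkien | 26329    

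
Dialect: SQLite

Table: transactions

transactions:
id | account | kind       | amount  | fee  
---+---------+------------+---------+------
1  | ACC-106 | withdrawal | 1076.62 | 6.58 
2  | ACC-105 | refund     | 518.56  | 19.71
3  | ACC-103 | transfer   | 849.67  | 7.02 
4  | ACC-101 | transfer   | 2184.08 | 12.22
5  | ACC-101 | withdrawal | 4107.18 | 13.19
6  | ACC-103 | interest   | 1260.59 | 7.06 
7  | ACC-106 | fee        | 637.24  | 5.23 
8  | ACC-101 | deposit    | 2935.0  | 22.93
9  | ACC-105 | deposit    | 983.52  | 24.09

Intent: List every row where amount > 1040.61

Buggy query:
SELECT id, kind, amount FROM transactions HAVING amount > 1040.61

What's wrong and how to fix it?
Bug: HAVING filters the output of aggregation, but this query has no GROUP BY and no aggregate functions, so SQLite rejects it (HAVING clause on a non-aggregate query); the condition here is per row

Fix: Replace HAVING with WHERE since the condition applies to individual rows

Corrected query:
SELECT id, kind, amount FROM transactions WHERE amount > 1040.61

Result:
id | kind       | amount 
---+------------+--------
1  | withdrawal | 1076.62
4  | transfer   | 2184.08
5  | withdrawal | 4107.18
6  | interest   | 1260.59
8  | deposit    | 2935   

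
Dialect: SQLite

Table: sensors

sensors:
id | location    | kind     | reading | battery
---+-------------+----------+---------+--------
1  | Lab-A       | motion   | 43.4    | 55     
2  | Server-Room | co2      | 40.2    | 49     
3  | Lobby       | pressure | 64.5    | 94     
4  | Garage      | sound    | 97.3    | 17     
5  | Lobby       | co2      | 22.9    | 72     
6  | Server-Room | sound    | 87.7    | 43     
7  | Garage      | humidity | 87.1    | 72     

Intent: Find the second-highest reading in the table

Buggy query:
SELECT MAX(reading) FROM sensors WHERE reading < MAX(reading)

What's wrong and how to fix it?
Bug: The inner MAX is an aggregate inside WHERE, which is not allowed

Fix: Compute the overall MAX in a subquery, then take MAX of rows below it

Corrected query:
SELECT MAX(reading) FROM sensors WHERE reading < (SELECT MAX(reading) FROM sensors)

Result:
MAX(reading)
------------
87.7        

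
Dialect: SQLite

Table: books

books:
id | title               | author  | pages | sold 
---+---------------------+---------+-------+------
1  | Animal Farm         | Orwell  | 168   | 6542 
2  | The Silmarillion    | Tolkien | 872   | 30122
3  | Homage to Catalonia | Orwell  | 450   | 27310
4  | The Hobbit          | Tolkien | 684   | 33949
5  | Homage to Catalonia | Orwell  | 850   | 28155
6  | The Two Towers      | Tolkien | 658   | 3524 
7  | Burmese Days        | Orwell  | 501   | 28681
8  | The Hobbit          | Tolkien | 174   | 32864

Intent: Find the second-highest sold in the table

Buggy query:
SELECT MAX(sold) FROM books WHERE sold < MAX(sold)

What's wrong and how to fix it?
Bug: The inner MAX is an aggregate inside WHERE, which is not allowed

Fix: Put the inner MAX in a scalar subquery

Corrected query:
SELECT MAX(sold) FROM books WHERE sold < (SELECT MAX(sold) FROM books)

Result:
MAX(sold)
---------
32864    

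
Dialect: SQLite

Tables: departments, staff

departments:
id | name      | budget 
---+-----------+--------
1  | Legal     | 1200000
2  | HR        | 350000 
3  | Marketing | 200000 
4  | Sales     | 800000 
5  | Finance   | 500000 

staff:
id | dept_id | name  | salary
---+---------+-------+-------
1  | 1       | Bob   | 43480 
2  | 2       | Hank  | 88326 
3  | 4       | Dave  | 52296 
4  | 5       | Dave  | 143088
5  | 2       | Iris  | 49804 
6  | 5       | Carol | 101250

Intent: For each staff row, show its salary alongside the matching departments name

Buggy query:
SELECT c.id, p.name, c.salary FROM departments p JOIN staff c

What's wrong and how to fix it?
Bug: JOIN with no ON clause produces a cartesian product; every staff row pairs with every departments row

Fix: Specify the join condition linking the foreign key to the parent id

Corrected query:
SELECT c.id, p.name, c.salary FROM departments p JOIN staff c ON c.dept_id = p.id

Result:
id | name    | salary
---+---------+-------
1  | Legal   | 43480 
2  | HR      | 88326 
3  | Sales   | 52296 
4  | Finance | 143088
5  | HR      | 49804 
6  | Finance | 101250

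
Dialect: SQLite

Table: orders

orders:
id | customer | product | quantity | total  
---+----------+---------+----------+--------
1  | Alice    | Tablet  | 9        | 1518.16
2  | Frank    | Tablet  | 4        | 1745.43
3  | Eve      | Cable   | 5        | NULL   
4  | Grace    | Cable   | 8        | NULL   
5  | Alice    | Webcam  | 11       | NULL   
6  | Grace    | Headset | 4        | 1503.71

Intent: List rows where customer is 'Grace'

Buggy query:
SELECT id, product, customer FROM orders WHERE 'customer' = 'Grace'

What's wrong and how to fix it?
Bug: 'customer' in single quotes is a string literal, not the column; the comparison is literal-vs-literal and never true

Fix: Reference the column as customer without single quotes

Corrected query:
SELECT id, product, customer FROM orders WHERE customer = 'Grace'

Result:
id | product | customer
---+---------+---------
4  | Cable   | Grace   
6  | Headset | Grace   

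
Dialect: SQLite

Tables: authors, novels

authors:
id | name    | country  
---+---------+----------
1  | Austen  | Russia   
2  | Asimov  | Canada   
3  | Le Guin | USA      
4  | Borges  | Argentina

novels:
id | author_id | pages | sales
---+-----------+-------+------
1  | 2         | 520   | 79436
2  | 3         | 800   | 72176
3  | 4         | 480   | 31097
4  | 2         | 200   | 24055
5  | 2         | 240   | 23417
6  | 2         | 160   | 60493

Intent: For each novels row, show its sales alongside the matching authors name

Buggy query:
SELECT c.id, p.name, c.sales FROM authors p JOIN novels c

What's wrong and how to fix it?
Bug: Missing join condition: each novels row is matched to all authors rows instead of just its own

Fix: Specify the join condition linking the foreign key to the parent id

Corrected query:
SELECT c.id, p.name, c.sales FROM authors p JOIN novels c ON c.author_id = p.id

Result:
id | name    | sales
---+---------+------
1  | Asimov  | 79436
2  | Le Guin | 72176
3  | Borges  | 31097
4  | Asimov  | 24055
5  | Asimov  | 23417
6  | Asimov  | 60493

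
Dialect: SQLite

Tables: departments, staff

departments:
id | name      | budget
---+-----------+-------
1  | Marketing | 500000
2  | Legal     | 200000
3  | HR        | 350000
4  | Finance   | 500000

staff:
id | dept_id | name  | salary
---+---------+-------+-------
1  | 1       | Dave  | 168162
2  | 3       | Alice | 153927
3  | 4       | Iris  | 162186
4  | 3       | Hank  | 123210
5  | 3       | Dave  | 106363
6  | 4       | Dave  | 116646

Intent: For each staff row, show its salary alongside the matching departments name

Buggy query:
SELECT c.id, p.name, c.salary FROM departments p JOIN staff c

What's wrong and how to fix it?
Bug: Missing join condition: each staff row is matched to all departments rows instead of just its own

Fix: Specify the join condition linking the foreign key to the parent id

Corrected query:
SELECT c.id, p.name, c.salary FROM departments p JOIN staff c ON c.dept_id = p.id

Result:
id | name      | salary
---+-----------+-------
1  | Marketing | 168162
2  | HR        | 153927
3  | Finance   | 162186
4  | HR        | 123210
5  | HR        | 106363
6  | Finance   | 116646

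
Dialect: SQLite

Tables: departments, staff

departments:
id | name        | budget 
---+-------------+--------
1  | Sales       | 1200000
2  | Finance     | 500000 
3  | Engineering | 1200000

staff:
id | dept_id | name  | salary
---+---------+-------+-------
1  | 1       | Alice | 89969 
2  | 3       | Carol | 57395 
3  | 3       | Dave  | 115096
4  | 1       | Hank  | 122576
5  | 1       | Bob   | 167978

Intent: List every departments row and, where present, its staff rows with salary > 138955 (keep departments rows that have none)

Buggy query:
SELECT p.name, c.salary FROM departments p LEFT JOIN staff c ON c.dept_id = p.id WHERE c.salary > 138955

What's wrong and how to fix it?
Bug: Filtering c.salary in WHERE discards the NULL rows produced by LEFT JOIN, turning it into an inner join

Fix: Move the right-table condition into the ON clause so unmatched parents are kept

Corrected query:
SELECT p.name, c.salary FROM departments p LEFT JOIN staff c ON c.dept_id = p.id AND c.salary > 138955

Result:
name        | salary
------------+-------
Sales       | 167978
Finance     | NULL  
Engineering | NULL  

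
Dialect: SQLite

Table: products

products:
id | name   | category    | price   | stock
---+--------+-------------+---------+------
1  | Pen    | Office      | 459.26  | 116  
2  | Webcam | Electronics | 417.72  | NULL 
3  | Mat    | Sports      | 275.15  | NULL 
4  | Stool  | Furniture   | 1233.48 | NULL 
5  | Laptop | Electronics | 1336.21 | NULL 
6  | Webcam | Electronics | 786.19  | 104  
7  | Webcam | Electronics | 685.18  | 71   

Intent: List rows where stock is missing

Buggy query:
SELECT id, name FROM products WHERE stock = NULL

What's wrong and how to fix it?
Bug: '= NULL' is always unknown in SQL three-valued logic, so no rows match

Fix: Replace '= NULL' with 'IS NULL'

Corrected query:
SELECT id, name FROM products WHERE stock IS NULL

Result:
id | name  
---+-------
2  | Webcam
3  | Mat   
4  | Stool 
5  | Laptop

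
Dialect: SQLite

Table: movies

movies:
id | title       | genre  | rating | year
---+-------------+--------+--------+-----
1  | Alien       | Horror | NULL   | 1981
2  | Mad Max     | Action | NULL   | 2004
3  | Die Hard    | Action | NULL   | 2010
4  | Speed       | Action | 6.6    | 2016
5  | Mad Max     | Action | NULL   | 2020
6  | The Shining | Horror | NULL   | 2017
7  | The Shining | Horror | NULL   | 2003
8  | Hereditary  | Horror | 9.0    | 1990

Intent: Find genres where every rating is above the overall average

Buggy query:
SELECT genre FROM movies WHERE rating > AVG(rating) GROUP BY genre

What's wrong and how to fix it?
Bug: AVG() is an aggregate; it can't sit directly in WHERE

Fix: Use a subquery for AVG and a HAVING MIN(...) filter so the condition holds for every row in the group

Corrected query:
SELECT genre FROM movies GROUP BY genre HAVING MIN(rating) > (SELECT AVG(rating) FROM movies)

Result:
genre 
------
Horror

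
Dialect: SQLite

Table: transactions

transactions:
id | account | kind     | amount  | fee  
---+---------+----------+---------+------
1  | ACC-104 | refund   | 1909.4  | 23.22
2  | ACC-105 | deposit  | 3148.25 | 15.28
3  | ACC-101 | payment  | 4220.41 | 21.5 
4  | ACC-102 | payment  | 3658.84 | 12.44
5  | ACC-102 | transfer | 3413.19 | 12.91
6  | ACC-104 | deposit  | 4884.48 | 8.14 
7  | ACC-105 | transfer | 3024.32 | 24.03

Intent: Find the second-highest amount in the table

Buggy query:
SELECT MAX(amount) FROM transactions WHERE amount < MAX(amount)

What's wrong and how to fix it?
Bug: MAX(amount) on the right of the comparison is an aggregate-in-WHERE error

Fix: Compute the overall MAX in a subquery, then take MAX of rows below it

Corrected query:
SELECT MAX(amount) FROM transactions WHERE amount < (SELECT MAX(amount) FROM transactions)

Result:
MAX(amount)
-----------
4220.41    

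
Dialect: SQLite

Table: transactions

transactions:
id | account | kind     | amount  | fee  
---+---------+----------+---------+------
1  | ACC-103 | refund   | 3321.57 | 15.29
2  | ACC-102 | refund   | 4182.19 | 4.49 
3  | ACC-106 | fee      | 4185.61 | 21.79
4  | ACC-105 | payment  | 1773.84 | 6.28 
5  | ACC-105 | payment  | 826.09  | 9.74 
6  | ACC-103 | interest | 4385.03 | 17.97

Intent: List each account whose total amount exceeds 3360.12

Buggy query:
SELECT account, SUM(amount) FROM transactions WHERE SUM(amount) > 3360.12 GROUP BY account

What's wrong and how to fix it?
Bug: WHERE runs before GROUP BY, so aggregates aren't available there

Fix: Move the aggregate condition to a HAVING clause

Corrected query:
SELECT account, SUM(amount) FROM transactions GROUP BY account HAVING SUM(amount) > 3360.12

Result:
account | SUM(amount)
--------+------------
ACC-102 | 4182.19    
ACC-103 | 7706.6     
ACC-106 | 4185.61    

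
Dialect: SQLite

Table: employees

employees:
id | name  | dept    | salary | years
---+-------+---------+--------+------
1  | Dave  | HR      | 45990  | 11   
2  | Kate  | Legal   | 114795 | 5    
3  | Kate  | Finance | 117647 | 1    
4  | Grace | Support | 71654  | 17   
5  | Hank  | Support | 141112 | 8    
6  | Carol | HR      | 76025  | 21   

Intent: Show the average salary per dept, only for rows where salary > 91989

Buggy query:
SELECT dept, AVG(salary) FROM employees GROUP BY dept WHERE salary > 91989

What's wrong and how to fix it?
Bug: Row-level WHERE must come before GROUP BY in the clause order

Fix: Move the WHERE clause before GROUP BY

Corrected query:
SELECT dept, AVG(salary) FROM employees WHERE salary > 91989 GROUP BY dept

Result:
dept    | AVG(salary)
--------+------------
Finance | 117647     
Legal   | 114795     
Support | 141112     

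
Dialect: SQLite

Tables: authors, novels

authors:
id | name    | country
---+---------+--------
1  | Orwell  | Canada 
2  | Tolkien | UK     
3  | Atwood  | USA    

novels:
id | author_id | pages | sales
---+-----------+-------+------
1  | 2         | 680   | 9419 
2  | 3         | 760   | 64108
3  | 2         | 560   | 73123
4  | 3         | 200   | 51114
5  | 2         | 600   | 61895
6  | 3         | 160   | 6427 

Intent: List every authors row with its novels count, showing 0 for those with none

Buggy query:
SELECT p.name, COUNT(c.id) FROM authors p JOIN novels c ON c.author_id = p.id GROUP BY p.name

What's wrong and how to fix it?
Bug: An inner join excludes parents with zero children

Fix: Switch to LEFT JOIN to retain unmatched parent rows

Corrected query:
SELECT p.name, COUNT(c.id) FROM authors p LEFT JOIN novels c ON c.author_id = p.id GROUP BY p.name

Result:
name    | COUNT(c.id)
--------+------------
Atwood  | 3          
Orwell  | 0          
Tolkien | 3          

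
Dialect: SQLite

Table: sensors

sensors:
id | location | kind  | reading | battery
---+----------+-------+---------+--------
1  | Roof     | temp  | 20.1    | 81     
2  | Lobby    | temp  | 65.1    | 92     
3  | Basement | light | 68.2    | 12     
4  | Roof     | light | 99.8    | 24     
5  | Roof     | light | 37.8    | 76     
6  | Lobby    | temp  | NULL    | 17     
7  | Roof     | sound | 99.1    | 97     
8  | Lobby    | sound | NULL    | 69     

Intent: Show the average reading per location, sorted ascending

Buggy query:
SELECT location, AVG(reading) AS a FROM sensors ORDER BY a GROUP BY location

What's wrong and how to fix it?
Bug: GROUP BY must precede ORDER BY

Fix: Reorder: SELECT … FROM … GROUP BY … ORDER BY …

Corrected query:
SELECT location, AVG(reading) AS a FROM sensors GROUP BY location ORDER BY a

Result:
location | a   
---------+-----
Roof     | 64.2
Lobby    | 65.1
Basement | 68.2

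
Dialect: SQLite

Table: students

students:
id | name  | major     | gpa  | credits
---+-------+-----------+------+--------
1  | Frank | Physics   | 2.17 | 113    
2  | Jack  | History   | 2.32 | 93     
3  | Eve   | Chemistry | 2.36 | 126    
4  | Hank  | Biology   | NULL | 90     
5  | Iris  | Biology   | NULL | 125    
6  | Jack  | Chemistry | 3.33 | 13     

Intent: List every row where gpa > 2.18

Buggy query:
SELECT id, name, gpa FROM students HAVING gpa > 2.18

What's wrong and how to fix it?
Bug: HAVING filters the output of aggregation, but this query has no GROUP BY and no aggregate functions, so SQLite rejects it (HAVING clause on a non-aggregate query); the condition here is per row

Fix: Replace HAVING with WHERE since the condition applies to individual rows

Corrected query:
SELECT id, name, gpa FROM students WHERE gpa > 2.18

Result:
id | name | gpa 
---+------+-----
2  | Jack | 2.32
3  | Eve  | 2.36
6  | Jack | 3.33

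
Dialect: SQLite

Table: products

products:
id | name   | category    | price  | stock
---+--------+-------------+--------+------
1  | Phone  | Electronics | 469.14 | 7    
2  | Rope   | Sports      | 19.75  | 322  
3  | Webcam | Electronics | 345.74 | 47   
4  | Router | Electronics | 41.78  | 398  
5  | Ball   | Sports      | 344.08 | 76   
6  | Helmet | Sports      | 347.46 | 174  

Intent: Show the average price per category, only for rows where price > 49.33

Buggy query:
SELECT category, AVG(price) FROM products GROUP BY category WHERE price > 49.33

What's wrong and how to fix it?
Bug: Row-level WHERE must come before GROUP BY in the clause order

Fix: Move the WHERE clause before GROUP BY

Corrected query:
SELECT category, AVG(price) FROM products WHERE price > 49.33 GROUP BY category

Result:
category    | AVG(price)
------------+-----------
Electronics | 407.44    
Sports      | 345.77    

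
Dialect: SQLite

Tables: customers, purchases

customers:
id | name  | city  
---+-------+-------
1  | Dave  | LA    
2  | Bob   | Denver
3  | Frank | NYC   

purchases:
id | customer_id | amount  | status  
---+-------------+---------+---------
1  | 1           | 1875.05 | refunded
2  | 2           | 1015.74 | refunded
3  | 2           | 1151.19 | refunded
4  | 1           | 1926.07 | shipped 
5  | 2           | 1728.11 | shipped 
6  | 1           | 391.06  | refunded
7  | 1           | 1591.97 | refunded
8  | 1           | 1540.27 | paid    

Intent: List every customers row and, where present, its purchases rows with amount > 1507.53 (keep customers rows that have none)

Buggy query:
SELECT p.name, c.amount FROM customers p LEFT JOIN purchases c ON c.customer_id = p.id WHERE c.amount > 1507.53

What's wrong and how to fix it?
Bug: Filtering c.amount in WHERE discards the NULL rows produced by LEFT JOIN, turning it into an inner join

Fix: Put 'c.amount > 1507.53' in the JOIN's ON clause instead of WHERE

Corrected query:
SELECT p.name, c.amount FROM customers p LEFT JOIN purchases c ON c.customer_id = p.id AND c.amount > 1507.53

Result:
name  | amount 
------+--------
Dave  | 1540.27
Dave  | 1591.97
Dave  | 1875.05
Dave  | 1926.07
Bob   | 1728.11
Frank | NULL   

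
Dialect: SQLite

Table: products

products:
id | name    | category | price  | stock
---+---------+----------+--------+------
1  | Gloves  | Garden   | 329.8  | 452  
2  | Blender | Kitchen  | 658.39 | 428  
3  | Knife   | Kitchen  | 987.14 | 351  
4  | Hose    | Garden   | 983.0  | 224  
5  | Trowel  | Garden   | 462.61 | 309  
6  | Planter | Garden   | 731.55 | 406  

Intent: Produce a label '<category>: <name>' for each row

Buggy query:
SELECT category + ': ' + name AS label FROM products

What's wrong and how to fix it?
Bug: SQLite uses || for string concatenation; + coerces text to numbers (yielding 0)

Fix: Replace + with || to concatenate text

Corrected query:
SELECT category || ': ' || name AS label FROM products

Result:
label           
----------------
Garden: Gloves  
Kitchen: Blender
Kitchen: Knife  
Garden: Hose    
Garden: Trowel  
Garden: Planter 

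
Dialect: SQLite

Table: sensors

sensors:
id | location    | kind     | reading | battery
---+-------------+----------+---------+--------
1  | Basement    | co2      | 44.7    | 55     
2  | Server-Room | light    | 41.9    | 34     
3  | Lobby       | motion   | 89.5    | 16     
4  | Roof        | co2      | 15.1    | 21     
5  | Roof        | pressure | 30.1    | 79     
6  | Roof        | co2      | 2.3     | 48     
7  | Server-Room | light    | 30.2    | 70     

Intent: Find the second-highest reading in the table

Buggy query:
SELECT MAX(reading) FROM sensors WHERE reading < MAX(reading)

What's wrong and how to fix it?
Bug: The inner MAX is an aggregate inside WHERE, which is not allowed

Fix: Compute the overall MAX in a subquery, then take MAX of rows below it

Corrected query:
SELECT MAX(reading) FROM sensors WHERE reading < (SELECT MAX(reading) FROM sensors)

Result:
MAX(reading)
------------
44.7        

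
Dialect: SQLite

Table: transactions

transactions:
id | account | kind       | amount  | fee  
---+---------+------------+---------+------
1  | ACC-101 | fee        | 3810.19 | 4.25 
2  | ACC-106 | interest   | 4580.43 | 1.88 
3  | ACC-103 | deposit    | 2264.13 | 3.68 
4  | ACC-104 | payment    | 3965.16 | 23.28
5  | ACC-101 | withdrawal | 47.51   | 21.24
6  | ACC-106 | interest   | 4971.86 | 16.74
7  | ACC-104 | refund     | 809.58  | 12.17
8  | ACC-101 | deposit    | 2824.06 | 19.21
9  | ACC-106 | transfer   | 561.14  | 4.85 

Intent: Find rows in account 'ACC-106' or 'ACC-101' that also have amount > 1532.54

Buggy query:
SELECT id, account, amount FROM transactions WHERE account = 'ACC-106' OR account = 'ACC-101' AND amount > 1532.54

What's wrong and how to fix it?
Bug: AND binds tighter than OR, so this parses as account = 'ACC-106' OR (account = 'ACC-101' AND amount > 1532.54)

Fix: Group the OR with parentheses (or use IN), then AND the threshold

Corrected query:
SELECT id, account, amount FROM transactions WHERE (account = 'ACC-106' OR account = 'ACC-101') AND amount > 1532.54

Result:
id | account | amount 
---+---------+--------
1  | ACC-101 | 3810.19
2  | ACC-106 | 4580.43
6  | ACC-106 | 4971.86
8  | ACC-101 | 2824.06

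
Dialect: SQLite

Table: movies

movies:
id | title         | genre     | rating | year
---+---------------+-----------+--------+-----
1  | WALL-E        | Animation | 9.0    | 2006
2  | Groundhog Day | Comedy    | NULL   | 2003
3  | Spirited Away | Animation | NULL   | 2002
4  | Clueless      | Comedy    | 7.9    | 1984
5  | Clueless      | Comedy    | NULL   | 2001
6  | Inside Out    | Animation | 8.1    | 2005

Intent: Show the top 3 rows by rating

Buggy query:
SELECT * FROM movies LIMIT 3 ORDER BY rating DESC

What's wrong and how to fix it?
Bug: LIMIT must come after ORDER BY

Fix: Swap the clauses: ORDER BY first, then LIMIT

Corrected query:
SELECT * FROM movies ORDER BY rating DESC LIMIT 3

Result:
id | title      | genre     | rating | year
---+------------+-----------+--------+-----
1  | WALL-E     | Animation | 9      | 2006
6  | Inside Out | Animation | 8.1    | 2005
4  | Clueless   | Comedy    | 7.9    | 1984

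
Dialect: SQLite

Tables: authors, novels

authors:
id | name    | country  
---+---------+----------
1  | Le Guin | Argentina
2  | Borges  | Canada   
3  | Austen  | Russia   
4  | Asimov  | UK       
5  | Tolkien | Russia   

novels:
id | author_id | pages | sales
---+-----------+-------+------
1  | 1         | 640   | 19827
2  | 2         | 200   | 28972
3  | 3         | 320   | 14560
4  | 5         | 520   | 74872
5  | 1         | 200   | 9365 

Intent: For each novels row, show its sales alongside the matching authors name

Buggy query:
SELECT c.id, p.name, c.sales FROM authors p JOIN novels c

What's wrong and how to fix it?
Bug: JOIN with no ON clause produces a cartesian product; every novels row pairs with every authors row

Fix: Add ON c.author_id = p.id to the JOIN

Corrected query:
SELECT c.id, p.name, c.sales FROM authors p JOIN novels c ON c.author_id = p.id

Result:
id | name    | sales
---+---------+------
1  | Le Guin | 19827
2  | Borges  | 28972
3  | Austen  | 14560
4  | Tolkien | 74872
5  | Le Guin | 9365 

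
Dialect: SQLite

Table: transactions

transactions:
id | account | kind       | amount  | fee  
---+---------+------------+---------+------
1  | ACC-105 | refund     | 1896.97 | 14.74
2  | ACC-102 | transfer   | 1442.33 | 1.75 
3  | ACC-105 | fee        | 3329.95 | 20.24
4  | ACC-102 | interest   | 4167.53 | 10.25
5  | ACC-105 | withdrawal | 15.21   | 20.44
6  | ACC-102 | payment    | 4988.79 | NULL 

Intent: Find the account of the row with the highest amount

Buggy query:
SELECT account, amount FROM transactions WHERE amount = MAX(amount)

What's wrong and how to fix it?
Bug: MAX(amount) is an aggregate and cannot be used directly in WHERE

Fix: Wrap MAX in a scalar subquery so WHERE compares against a single value

Corrected query:
SELECT account, amount FROM transactions WHERE amount = (SELECT MAX(amount) FROM transactions)

Result:
account | amount 
--------+--------
ACC-102 | 4988.79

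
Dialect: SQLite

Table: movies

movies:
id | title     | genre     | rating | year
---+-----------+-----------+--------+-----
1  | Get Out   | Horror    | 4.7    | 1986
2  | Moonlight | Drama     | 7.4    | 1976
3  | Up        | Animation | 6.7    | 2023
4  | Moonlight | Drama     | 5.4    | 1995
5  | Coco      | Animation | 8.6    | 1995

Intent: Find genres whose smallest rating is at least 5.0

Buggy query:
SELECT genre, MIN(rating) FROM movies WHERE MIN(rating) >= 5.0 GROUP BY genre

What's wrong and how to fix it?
Bug: MIN() in WHERE is a misuse of aggregate

Fix: Use HAVING for the per-group MIN condition

Corrected query:
SELECT genre, MIN(rating) FROM movies GROUP BY genre HAVING MIN(rating) >= 5.0

Result:
genre     | MIN(rating)
----------+------------
Animation | 6.7        
Drama     | 5.4        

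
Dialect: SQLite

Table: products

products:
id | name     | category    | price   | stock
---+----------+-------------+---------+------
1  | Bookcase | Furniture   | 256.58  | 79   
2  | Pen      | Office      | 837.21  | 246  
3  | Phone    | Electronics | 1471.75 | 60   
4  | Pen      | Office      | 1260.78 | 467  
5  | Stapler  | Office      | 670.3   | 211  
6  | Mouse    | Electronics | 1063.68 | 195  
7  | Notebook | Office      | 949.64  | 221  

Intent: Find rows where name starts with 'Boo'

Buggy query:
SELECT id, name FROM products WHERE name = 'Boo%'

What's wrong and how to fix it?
Bug: Wildcards only work with LIKE; '=' treats '%' as a literal character

Fix: Replace '=' with LIKE so 'Boo%' is treated as a pattern

Corrected query:
SELECT id, name FROM products WHERE name LIKE 'Boo%'

Result:
id | name    
---+---------
1  | Bookcase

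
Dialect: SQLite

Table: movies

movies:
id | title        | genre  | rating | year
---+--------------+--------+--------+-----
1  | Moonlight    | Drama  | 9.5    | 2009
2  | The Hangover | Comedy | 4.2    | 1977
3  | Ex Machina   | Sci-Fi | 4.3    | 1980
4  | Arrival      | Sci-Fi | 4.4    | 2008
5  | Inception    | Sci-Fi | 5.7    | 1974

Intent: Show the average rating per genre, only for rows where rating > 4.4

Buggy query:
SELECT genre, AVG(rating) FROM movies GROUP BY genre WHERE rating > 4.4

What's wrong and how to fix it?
Bug: WHERE cannot follow GROUP BY

Fix: Place WHERE between FROM and GROUP BY

Corrected query:
SELECT genre, AVG(rating) FROM movies WHERE rating > 4.4 GROUP BY genre

Result:
genre  | AVG(rating)
-------+------------
Drama  | 9.5        
Sci-Fi | 5.7        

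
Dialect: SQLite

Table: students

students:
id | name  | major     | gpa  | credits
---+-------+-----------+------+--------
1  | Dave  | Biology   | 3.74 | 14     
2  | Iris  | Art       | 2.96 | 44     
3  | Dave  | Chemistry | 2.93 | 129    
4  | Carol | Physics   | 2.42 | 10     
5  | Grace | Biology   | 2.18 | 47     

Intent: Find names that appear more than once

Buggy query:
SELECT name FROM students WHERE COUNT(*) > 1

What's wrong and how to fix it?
Bug: WHERE can't reference COUNT(*); aggregates are computed after WHERE

Fix: Group first, then use HAVING for the count condition

Corrected query:
SELECT name FROM students GROUP BY name HAVING COUNT(*) > 1

Result:
name
----
Dave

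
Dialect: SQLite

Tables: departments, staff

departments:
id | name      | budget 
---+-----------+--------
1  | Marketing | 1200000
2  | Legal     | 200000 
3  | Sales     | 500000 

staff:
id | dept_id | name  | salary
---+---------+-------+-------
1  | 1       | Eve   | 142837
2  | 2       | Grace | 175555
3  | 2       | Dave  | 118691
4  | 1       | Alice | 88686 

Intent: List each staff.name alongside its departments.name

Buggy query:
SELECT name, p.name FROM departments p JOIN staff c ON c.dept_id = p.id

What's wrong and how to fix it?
Bug: Both tables have a 'name' column; the unqualified reference is ambiguous

Fix: Qualify the column with its table alias (c.name)

Corrected query:
SELECT c.name, p.name FROM departments p JOIN staff c ON c.dept_id = p.id

Result:
name  | name     
------+----------
Eve   | Marketing
Grace | Legal    
Dave  | Legal    
Alice | Marketing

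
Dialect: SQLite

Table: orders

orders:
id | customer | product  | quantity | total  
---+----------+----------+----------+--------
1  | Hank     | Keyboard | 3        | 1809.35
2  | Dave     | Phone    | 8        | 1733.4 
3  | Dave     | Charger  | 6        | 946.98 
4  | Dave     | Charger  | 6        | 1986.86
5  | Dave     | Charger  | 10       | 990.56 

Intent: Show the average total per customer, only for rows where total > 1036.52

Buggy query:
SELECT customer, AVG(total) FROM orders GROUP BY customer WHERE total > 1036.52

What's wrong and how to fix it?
Bug: WHERE cannot follow GROUP BY

Fix: Place WHERE between FROM and GROUP BY

Corrected query:
SELECT customer, AVG(total) FROM orders WHERE total > 1036.52 GROUP BY customer

Result:
customer | AVG(total)
---------+-----------
Dave     | 1860.13   
Hank     | 1809.35   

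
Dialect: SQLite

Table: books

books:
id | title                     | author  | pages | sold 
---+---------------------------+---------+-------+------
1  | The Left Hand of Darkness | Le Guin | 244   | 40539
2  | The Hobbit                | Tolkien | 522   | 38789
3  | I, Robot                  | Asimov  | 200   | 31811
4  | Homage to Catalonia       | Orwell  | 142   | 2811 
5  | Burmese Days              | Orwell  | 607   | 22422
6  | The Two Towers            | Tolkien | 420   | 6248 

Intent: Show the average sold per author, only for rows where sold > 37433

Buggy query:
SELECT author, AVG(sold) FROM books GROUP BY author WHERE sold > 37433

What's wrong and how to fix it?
Bug: WHERE cannot follow GROUP BY

Fix: Move the WHERE clause before GROUP BY

Corrected query:
SELECT author, AVG(sold) FROM books WHERE sold > 37433 GROUP BY author

Result:
author  | AVG(sold)
--------+----------
Le Guin | 40539    
Tolkien | 38789    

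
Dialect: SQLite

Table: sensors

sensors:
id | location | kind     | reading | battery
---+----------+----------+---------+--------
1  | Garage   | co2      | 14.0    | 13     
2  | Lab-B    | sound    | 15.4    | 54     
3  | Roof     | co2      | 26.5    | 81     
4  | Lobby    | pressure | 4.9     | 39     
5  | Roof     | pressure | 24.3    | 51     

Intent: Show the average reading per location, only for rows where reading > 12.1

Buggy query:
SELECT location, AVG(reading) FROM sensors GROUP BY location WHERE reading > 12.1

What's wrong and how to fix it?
Bug: WHERE cannot follow GROUP BY

Fix: Move the WHERE clause before GROUP BY

Corrected query:
SELECT location, AVG(reading) FROM sensors WHERE reading > 12.1 GROUP BY location

Result:
location | AVG(reading)
---------+-------------
Garage   | 14          
Lab-B    | 15.4        
Roof     | 25.4        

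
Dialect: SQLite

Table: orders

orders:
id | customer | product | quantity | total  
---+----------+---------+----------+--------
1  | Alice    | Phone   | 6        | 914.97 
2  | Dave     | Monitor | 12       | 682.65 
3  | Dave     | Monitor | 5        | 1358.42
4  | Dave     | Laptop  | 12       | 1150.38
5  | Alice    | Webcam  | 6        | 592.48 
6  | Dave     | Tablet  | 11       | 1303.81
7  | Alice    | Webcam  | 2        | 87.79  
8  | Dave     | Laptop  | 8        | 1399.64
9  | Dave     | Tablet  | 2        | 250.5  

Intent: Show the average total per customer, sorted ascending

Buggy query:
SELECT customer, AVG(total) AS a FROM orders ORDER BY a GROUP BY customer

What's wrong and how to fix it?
Bug: ORDER BY appears before GROUP BY; SQL clause order requires GROUP BY first

Fix: Move ORDER BY to the end, after GROUP BY

Corrected query:
SELECT customer, AVG(total) AS a FROM orders GROUP BY customer ORDER BY a

Result:
customer | a          
---------+------------
Alice    | 531.746667 
Dave     | 1024.233333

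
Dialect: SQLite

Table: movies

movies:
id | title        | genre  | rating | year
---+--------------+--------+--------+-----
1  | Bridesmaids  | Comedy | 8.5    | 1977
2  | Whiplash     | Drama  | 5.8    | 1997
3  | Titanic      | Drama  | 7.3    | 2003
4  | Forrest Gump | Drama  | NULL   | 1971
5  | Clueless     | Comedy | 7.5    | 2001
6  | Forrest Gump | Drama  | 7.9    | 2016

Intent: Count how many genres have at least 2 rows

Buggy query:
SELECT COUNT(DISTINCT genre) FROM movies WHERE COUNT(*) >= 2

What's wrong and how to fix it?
Bug: WHERE filters individual rows, not groups, so a group-level COUNT is invalid there

Fix: Use a subquery that GROUPs and filters with HAVING, then count its rows

Corrected query:
SELECT COUNT(*) FROM (SELECT genre FROM movies GROUP BY genre HAVING COUNT(*) >= 2)

Result:
COUNT(*)
--------
2       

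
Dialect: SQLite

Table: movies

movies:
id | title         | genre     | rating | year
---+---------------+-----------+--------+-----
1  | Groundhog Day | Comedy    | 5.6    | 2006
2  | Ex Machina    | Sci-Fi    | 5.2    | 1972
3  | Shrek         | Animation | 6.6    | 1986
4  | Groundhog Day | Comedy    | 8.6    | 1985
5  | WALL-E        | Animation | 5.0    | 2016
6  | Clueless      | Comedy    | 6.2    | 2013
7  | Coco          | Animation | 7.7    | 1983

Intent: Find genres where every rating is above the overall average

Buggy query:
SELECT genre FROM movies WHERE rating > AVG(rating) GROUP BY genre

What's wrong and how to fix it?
Bug: AVG() is an aggregate; it can't sit directly in WHERE

Fix: Use a subquery for AVG and a HAVING MIN(...) filter so the condition holds for every row in the group

Corrected query:
SELECT genre FROM movies GROUP BY genre HAVING MIN(rating) > (SELECT AVG(rating) FROM movies)

Result:
(no rows)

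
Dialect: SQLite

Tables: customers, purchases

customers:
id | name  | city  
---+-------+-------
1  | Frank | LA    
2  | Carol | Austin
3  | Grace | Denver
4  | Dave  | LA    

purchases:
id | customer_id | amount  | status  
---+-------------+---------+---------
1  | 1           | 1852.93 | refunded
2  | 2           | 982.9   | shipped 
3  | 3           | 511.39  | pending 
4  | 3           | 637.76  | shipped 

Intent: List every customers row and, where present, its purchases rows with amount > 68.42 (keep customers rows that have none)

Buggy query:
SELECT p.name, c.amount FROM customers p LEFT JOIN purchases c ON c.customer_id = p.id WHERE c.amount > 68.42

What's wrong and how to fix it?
Bug: Filtering c.amount in WHERE discards the NULL rows produced by LEFT JOIN, turning it into an inner join

Fix: Put 'c.amount > 68.42' in the JOIN's ON clause instead of WHERE

Corrected query:
SELECT p.name, c.amount FROM customers p LEFT JOIN purchases c ON c.customer_id = p.id AND c.amount > 68.42

Result:
name  | amount 
------+--------
Frank | 1852.93
Carol | 982.9  
Grace | 511.39 
Grace | 637.76 
Dave  | NULL   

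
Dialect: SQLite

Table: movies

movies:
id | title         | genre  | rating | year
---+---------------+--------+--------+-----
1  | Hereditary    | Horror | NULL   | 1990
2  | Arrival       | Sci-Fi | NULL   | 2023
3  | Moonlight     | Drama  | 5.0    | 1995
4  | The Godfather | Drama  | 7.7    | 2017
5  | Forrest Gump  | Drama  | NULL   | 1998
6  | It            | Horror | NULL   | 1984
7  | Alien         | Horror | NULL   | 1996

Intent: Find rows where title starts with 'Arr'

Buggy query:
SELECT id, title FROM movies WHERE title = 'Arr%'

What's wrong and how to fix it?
Bug: '=' compares the literal string including the % character; pattern matching needs LIKE

Fix: Replace '=' with LIKE so 'Arr%' is treated as a pattern

Corrected query:
SELECT id, title FROM movies WHERE title LIKE 'Arr%'

Result:
id | title  
---+--------
2  | Arrival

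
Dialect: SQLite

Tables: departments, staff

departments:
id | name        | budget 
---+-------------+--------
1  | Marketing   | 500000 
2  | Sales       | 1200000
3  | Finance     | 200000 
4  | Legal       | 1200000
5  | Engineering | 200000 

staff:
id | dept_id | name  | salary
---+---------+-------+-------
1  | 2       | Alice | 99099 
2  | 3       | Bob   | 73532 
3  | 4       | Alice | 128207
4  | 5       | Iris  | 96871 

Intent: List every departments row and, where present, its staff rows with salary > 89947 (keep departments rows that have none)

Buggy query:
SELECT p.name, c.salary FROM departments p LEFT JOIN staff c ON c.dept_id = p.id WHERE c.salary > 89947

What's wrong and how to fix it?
Bug: Filtering c.salary in WHERE discards the NULL rows produced by LEFT JOIN, turning it into an inner join

Fix: Move the right-table condition into the ON clause so unmatched parents are kept

Corrected query:
SELECT p.name, c.salary FROM departments p LEFT JOIN staff c ON c.dept_id = p.id AND c.salary > 89947

Result:
name        | salary
------------+-------
Marketing   | NULL  
Sales       | 99099 
Finance     | NULL  
Legal       | 128207
Engineering | 96871 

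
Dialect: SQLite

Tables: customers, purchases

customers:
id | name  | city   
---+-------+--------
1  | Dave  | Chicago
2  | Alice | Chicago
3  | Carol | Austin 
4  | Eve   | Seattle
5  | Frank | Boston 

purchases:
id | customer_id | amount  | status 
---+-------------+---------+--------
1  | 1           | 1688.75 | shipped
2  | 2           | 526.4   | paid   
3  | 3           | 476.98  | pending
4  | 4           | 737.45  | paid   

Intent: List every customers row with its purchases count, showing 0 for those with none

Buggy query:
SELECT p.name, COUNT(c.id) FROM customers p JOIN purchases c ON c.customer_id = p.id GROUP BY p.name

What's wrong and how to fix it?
Bug: An inner join excludes parents with zero children

Fix: Switch to LEFT JOIN to retain unmatched parent rows

Corrected query:
SELECT p.name, COUNT(c.id) FROM customers p LEFT JOIN purchases c ON c.customer_id = p.id GROUP BY p.name

Result:
name  | COUNT(c.id)
------+------------
Alice | 1          
Carol | 1          
Dave  | 1          
Eve   | 1          
Frank | 0          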